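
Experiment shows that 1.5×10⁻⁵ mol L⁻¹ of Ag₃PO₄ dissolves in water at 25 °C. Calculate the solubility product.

Ksp = 1.4×10⁻¹⁸

Ag₃PO₄(s) ⇌ 3 Ag⁺(aq) + PO₄³⁻(aq)
For each mole of Ag₃PO₄ that dissolves per liter, [Ag⁺] = 3s and [PO₄³⁻] = s; let s denote this solubility.
Ksp = [Ag⁺]^3[PO₄³⁻] = (3s)^3 · s = 27s^4
Ksp = 27 × (1.5×10⁻⁵)^4 = 1.4×10⁻¹⁸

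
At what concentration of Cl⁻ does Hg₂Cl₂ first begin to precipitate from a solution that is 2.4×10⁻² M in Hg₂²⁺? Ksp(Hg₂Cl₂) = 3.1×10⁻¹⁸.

A salt starts to precipitate once the ion product Q reaches its Ksp.
Hg₂Cl₂(s) ⇌ Hg₂²⁺(aq) + 2 Cl⁻(aq)
Ksp = [Hg₂²⁺][Cl⁻]^2 = [Cl⁻]^2(2.4×10⁻²)
[Cl⁻]^2 = 3.1×10⁻¹⁸ / (2.4×10⁻²) = 1.3×10⁻¹⁶
[Cl⁻] = 1.1×10⁻⁸ M

1.1×10⁻⁸ M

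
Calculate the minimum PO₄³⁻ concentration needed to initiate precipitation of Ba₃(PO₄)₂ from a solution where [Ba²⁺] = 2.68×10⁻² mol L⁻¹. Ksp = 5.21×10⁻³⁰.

5.20×10⁻¹³ M

The threshold for precipitation is Q = Ksp.
Ba₃(PO₄)₂(s) ⇌ 3 Ba²⁺(aq) + 2 PO₄³⁻(aq)
Ksp = [Ba²⁺]^3[PO₄³⁻]^2 = [PO₄³⁻]^2(2.68×10⁻²)^3
[PO₄³⁻]^2 = 5.21×10⁻³⁰ / (2.68×10⁻²)^3 = 2.71×10⁻²⁵
[PO₄³⁻] = 5.20×10⁻¹³ mol L⁻¹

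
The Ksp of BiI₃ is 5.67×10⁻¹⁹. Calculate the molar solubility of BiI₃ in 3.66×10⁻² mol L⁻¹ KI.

1.16×10⁻¹⁴ M

BiI₃(s) ⇌ Bi³⁺(aq) + 3 I⁻(aq)
With I⁻ already at 3.66×10⁻² mol L⁻¹ and s small, take [I⁻] ≈ 3.66×10⁻² mol L⁻¹ and [Bi³⁺] = s.
Ksp = [Bi³⁺][I⁻]^3 = s(3.66×10⁻²)^3
s = 5.67×10⁻¹⁹ / (3.66×10⁻²)^3 = 1.16×10⁻¹⁴
s = 1.16×10⁻¹⁴ mol L⁻¹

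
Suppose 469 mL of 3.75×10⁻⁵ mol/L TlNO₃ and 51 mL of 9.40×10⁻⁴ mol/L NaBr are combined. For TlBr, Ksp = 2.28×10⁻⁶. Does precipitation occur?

The combined volume is 520 mL.
[Tl⁺] = (3.75×10⁻⁵)(469)/520 = 3.38×10⁻⁵ mol/L
[Br⁻] = (9.40×10⁻⁴)(51)/520 = 9.22×10⁻⁵ mol/L
Q = [Tl⁺][Br⁻] = 3.12×10⁻⁹
Q < Ksp (3.12×10⁻⁹ vs 2.28×10⁻⁶); the solution remains unsaturated and no precipitate forms.

No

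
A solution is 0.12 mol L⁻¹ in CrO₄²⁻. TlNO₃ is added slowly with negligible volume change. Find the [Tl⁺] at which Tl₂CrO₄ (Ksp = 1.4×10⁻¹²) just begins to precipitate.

A salt starts to precipitate once the ion product Q reaches its Ksp.
Tl₂CrO₄(s) ⇌ 2 Tl⁺(aq) + CrO₄²⁻(aq)
Ksp = [Tl⁺]^2[CrO₄²⁻] = [Tl⁺]^2(0.12)
[Tl⁺]^2 = 1.4×10⁻¹² / (0.12) = 1.2×10⁻¹¹
[Tl⁺] = 3.4×10⁻⁶ mol L⁻¹

3.4×10⁻⁶ M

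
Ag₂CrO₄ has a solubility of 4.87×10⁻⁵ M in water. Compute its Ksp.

Ksp = 4.62×10⁻¹³

Ag₂CrO₄(s) ⇌ 2 Ag⁺(aq) + CrO₄²⁻(aq)
Call the molar solubility s, so that [Ag⁺] = 2s and [CrO₄²⁻] = s.
Ksp = [Ag⁺]^2[CrO₄²⁻] = (2s)^2 · s = 4s^3
Ksp = 4 × (4.87×10⁻⁵)^3 = 4.62×10⁻¹³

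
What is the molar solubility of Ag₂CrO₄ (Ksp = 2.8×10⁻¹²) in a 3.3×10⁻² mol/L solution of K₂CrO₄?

Ag₂CrO₄(s) ⇌ 2 Ag⁺(aq) + CrO₄²⁻(aq)
The solution already contains CrO₄²⁻ at 3.3×10⁻² mol/L. Let s be the molar solubility of Ag₂CrO₄.
[CrO₄²⁻] ≈ 3.3×10⁻² mol/L (common ion dominates); [Ag⁺] = 2s.
Ksp = [Ag⁺]^2[CrO₄²⁻] = (2s)^2(3.3×10⁻²)
(2s)^2 = 2.8×10⁻¹² / (3.3×10⁻²) = 8.5×10⁻¹¹
s = 4.6×10⁻⁶ mol/L

4.6×10⁻⁶ M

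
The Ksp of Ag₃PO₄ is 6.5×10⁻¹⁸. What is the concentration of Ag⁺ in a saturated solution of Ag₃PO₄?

6.6×10⁻⁵ M

Ag₃PO₄(s) ⇌ 3 Ag⁺(aq) + PO₄³⁻(aq)
If s mol/L of Ag₃PO₄ dissolves, [Ag⁺] = 3s and [PO₄³⁻] = s.
Ksp = [Ag⁺]^3[PO₄³⁻] = (3s)^3 · s = 27s^4 = 6.5×10⁻¹⁸
s = 2.2×10⁻⁵ mol/L
[Ag⁺] = 3s = 6.6×10⁻⁵ mol/L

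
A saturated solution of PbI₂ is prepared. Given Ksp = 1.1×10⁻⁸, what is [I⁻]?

PbI₂(s) ⇌ Pb²⁺(aq) + 2 I⁻(aq)
With molar solubility s: [Pb²⁺] = s, [I⁻] = 2s.
Ksp = [Pb²⁺][I⁻]^2 = s · (2s)^2 = 4s^3 = 1.1×10⁻⁸
s = 1.4×10⁻³ M
[I⁻] = 2s = 2.8×10⁻³ M

2.8×10⁻³ M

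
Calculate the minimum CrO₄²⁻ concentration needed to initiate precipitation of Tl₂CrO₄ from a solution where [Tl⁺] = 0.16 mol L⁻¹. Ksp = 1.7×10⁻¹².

6.6×10⁻¹¹ M

Each salt precipitates once Q = Ksp for that salt.
Tl₂CrO₄(s) ⇌ 2 Tl⁺(aq) + CrO₄²⁻(aq)
Ksp = [Tl⁺]^2[CrO₄²⁻] = [CrO₄²⁻](0.16)^2
[CrO₄²⁻] = 1.7×10⁻¹² / (0.16)^2 = 6.6×10⁻¹¹
[CrO₄²⁻] = 6.6×10⁻¹¹ mol L⁻¹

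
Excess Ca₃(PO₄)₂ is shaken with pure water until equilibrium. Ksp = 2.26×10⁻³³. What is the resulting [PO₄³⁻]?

2.32×10⁻⁷ M

Ca₃(PO₄)₂(s) ⇌ 3 Ca²⁺(aq) + 2 PO₄³⁻(aq)
With molar solubility s: [Ca²⁺] = 3s, [PO₄³⁻] = 2s.
Ksp = [Ca²⁺]^3[PO₄³⁻]^2 = (3s)^3 · (2s)^2 = 108s^5 = 2.26×10⁻³³
s = 1.16×10⁻⁷ mol/L
[PO₄³⁻] = 2s = 2.32×10⁻⁷ mol/L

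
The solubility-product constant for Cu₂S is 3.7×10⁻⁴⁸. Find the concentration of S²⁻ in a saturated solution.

9.7×10⁻¹⁷ M

Cu₂S(s) ⇌ 2 Cu⁺(aq) + S²⁻(aq)
Call the molar solubility s, so that [Cu⁺] = 2s and [S²⁻] = s.
Ksp = [Cu⁺]^2[S²⁻] = (2s)^2 · s = 4s^3 = 3.7×10⁻⁴⁸
s = 9.7×10⁻¹⁷ mol/L
[S²⁻] = s = 9.7×10⁻¹⁷ mol/L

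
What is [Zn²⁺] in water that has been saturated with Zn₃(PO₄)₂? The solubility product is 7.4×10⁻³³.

4.4×10⁻⁷ M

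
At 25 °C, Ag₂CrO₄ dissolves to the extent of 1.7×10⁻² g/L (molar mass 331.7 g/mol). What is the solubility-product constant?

Ksp = 5.4×10⁻¹³

s = (1.7×10⁻² g L⁻¹)/(331.7 g mol⁻¹) = 5.125×10⁻⁵ M
Ag₂CrO₄(s) ⇌ 2 Ag⁺(aq) + CrO₄²⁻(aq)
If s mol/L of Ag₂CrO₄ dissolves, [Ag⁺] = 2s and [CrO₄²⁻] = s.
Ksp = [Ag⁺]^2[CrO₄²⁻] = (2s)^2 · s = 4s^3
Ksp = 4 × (5.125×10⁻⁵)^3 = 5.4×10⁻¹³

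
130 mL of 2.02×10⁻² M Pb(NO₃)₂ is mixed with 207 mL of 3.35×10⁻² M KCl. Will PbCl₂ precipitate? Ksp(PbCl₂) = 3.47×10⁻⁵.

No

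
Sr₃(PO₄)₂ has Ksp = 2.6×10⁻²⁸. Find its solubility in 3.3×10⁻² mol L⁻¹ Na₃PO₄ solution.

2.1×10⁻⁹ M

Sr₃(PO₄)₂(s) ⇌ 3 Sr²⁺(aq) + 2 PO₄³⁻(aq)
PO₄³⁻ is already present at 3.3×10⁻² mol L⁻¹. If s mol/L of Sr₃(PO₄)₂ dissolves, [Sr²⁺] = 3s while [PO₄³⁻] ≈ 3.3×10⁻² mol L⁻¹.
Ksp = [Sr²⁺]^3[PO₄³⁻]^2 = (3s)^3(3.3×10⁻²)^2
(3s)^3 = 2.6×10⁻²⁸ / (3.3×10⁻²)^2 = 2.4×10⁻²⁵
s = 2.1×10⁻⁹ mol L⁻¹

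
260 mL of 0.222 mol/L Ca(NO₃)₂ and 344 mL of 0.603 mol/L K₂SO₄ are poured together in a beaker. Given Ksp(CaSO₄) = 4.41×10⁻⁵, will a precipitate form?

Total volume after mixing = 260 + 344 = 604 mL.
[Ca²⁺] = (0.222)(260)/604 = 9.56×10⁻² mol/L
[SO₄²⁻] = (0.603)(344)/604 = 0.343 mol/L
Q = [Ca²⁺][SO₄²⁻] = 3.28×10⁻²
Because Q > Ksp (3.28×10⁻² vs 4.41×10⁻⁵), a precipitate of CaSO₄ forms.

Yes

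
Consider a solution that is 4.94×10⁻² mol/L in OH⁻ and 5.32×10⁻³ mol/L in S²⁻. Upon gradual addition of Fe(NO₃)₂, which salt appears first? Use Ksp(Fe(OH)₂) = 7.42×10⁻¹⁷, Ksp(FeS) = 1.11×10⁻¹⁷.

FeS

Each salt precipitates once Q = Ksp for that salt.
For Fe(OH)₂: [Fe²⁺] = (Ksp/[OH⁻]^2) = 3.04×10⁻¹⁴ mol/L
For FeS: [Fe²⁺] = (Ksp/[S²⁻]) = 2.09×10⁻¹⁵ mol/L
FeS requires the lower [Fe²⁺], so it precipitates first.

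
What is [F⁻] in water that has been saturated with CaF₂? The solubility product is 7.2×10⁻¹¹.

5.2×10⁻⁴ M

CaF₂(s) ⇌ Ca²⁺(aq) + 2 F⁻(aq)
Let s be the molar solubility. Then [Ca²⁺] = s and [F⁻] = 2s.
Ksp = [Ca²⁺][F⁻]^2 = s · (2s)^2 = 4s^3 = 7.2×10⁻¹¹
s = 2.6×10⁻⁴ mol/L
[F⁻] = 2s = 5.2×10⁻⁴ mol/L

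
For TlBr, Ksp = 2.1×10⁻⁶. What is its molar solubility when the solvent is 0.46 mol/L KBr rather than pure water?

4.6×10⁻⁶ M

TlBr(s) ⇌ Tl⁺(aq) + Br⁻(aq)
With Br⁻ already at 0.46 mol/L and s small, take [Br⁻] ≈ 0.46 mol/L and [Tl⁺] = s.
Ksp = [Tl⁺][Br⁻] = s(0.46)
s = 2.1×10⁻⁶ / (0.46) = 4.6×10⁻⁶
s = 4.6×10⁻⁶ mol/L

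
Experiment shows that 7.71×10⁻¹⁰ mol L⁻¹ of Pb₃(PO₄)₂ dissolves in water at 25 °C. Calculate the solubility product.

Pb₃(PO₄)₂(s) ⇌ 3 Pb²⁺(aq) + 2 PO₄³⁻(aq)
If s mol/L of Pb₃(PO₄)₂ dissolves, [Pb²⁺] = 3s and [PO₄³⁻] = 2s.
Ksp = [Pb²⁺]^3[PO₄³⁻]^2 = (3s)^3 · (2s)^2 = 108s^5
Ksp = 108 × (7.71×10⁻¹⁰)^5 = 2.94×10⁻⁴⁴

Ksp = 2.94×10⁻⁴⁴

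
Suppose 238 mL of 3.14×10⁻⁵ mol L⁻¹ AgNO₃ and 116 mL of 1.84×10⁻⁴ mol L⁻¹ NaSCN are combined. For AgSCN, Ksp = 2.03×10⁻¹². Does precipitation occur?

The combined volume is 354 mL.
[Ag⁺] = (3.14×10⁻⁵)(238)/354 = 2.11×10⁻⁵ mol L⁻¹
[SCN⁻] = (1.84×10⁻⁴)(116)/354 = 6.03×10⁻⁵ mol L⁻¹
Q = [Ag⁺][SCN⁻] = 1.27×10⁻⁹
Because Q > Ksp (1.27×10⁻⁹ vs 2.03×10⁻¹²), a precipitate of AgSCN forms.

Yes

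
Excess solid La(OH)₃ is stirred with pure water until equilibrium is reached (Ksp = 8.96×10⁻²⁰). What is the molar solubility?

La(OH)₃(s) ⇌ La³⁺(aq) + 3 OH⁻(aq)
Call the molar solubility s, so that [La³⁺] = s and [OH⁻] = 3s.
Ksp = [La³⁺][OH⁻]^3 = s · (3s)^3 = 27s^4
27s^4 = 8.96×10⁻²⁰  ⇒  s^4 = 3.32×10⁻²¹
s = (3.32×10⁻²¹)^(1/4) = 7.59×10⁻⁶ mol L⁻¹

7.59×10⁻⁶ M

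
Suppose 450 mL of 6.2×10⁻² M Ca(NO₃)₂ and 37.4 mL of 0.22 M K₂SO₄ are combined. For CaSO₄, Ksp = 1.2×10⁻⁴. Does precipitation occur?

The combined volume is 487.4 mL.
[Ca²⁺] = (6.2×10⁻²)(450)/487.4 = 5.7×10⁻² M
[SO₄²⁻] = (0.22)(37.4)/487.4 = 1.7×10⁻² M
Q = [Ca²⁺][SO₄²⁻] = 9.7×10⁻⁴
Because Q > Ksp (9.7×10⁻⁴ vs 1.2×10⁻⁴), a precipitate of CaSO₄ forms.

Yes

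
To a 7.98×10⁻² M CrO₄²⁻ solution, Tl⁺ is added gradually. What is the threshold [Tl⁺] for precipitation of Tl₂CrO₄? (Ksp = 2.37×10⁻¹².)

5.45×10⁻⁶ M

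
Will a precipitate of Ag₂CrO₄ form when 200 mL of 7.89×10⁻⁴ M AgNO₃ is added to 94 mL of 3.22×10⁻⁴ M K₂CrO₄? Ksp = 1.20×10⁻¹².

Total volume after mixing = 200 + 94 = 294 mL.
[Ag⁺] = (7.89×10⁻⁴)(200)/294 = 5.37×10⁻⁴ M
[CrO₄²⁻] = (3.22×10⁻⁴)(94)/294 = 1.03×10⁻⁴ M
Q = [Ag⁺]^2[CrO₄²⁻] = 2.97×10⁻¹¹
Since Q (2.97×10⁻¹¹) exceeds Ksp (1.20×10⁻¹²), Ag₂CrO₄ will precipitate.

Yes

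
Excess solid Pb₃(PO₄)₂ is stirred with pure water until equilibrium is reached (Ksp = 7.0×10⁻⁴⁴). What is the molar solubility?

Pb₃(PO₄)₂(s) ⇌ 3 Pb²⁺(aq) + 2 PO₄³⁻(aq)
Let s be the molar solubility. Then [Pb²⁺] = 3s and [PO₄³⁻] = 2s.
Ksp = [Pb²⁺]^3[PO₄³⁻]^2 = (3s)^3 · (2s)^2 = 108s^5
108s^5 = 7.0×10⁻⁴⁴  ⇒  s^5 = 6.5×10⁻⁴⁶
s = 9.2×10⁻¹⁰ M

9.2×10⁻¹⁰ M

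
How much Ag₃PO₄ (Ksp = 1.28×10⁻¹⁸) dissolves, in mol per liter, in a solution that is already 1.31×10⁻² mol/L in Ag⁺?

Ag₃PO₄(s) ⇌ 3 Ag⁺(aq) + PO₄³⁻(aq)
With Ag⁺ already at 1.31×10⁻² mol/L and s small, take [Ag⁺] ≈ 1.31×10⁻² mol/L and [PO₄³⁻] = s.
Ksp = [Ag⁺]^3[PO₄³⁻] = (1.31×10⁻²)^3s
s = 1.28×10⁻¹⁸ / (1.31×10⁻²)^3 = 5.69×10⁻¹³
s = 5.69×10⁻¹³ mol/L

5.69×10⁻¹³ M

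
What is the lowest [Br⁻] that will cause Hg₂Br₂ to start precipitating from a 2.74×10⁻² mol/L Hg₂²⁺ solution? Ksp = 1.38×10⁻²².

7.10×10⁻¹¹ M

Precipitation begins when Q = Ksp.
Hg₂Br₂(s) ⇌ Hg₂²⁺(aq) + 2 Br⁻(aq)
Ksp = [Hg₂²⁺][Br⁻]^2 = [Br⁻]^2(2.74×10⁻²)
[Br⁻]^2 = 1.38×10⁻²² / (2.74×10⁻²) = 5.04×10⁻²¹
[Br⁻] = 7.10×10⁻¹¹ mol/L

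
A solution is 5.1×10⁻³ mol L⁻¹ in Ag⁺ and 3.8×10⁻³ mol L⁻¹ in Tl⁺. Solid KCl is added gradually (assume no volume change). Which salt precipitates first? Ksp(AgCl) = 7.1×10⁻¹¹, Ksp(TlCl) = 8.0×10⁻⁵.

AgCl

A salt starts to precipitate once the ion product Q reaches its Ksp.
For AgCl: [Cl⁻] = (Ksp/[Ag⁺]) = 1.4×10⁻⁸ mol L⁻¹
For TlCl: [Cl⁻] = (Ksp/[Tl⁺]) = 2.1×10⁻² mol L⁻¹
AgCl requires the lower [Cl⁻], so it precipitates first.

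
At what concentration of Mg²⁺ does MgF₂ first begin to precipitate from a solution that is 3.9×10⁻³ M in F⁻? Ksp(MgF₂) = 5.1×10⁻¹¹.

A salt starts to precipitate once the ion product Q reaches its Ksp.
MgF₂(s) ⇌ Mg²⁺(aq) + 2 F⁻(aq)
Ksp = [Mg²⁺][F⁻]^2 = [Mg²⁺](3.9×10⁻³)^2
[Mg²⁺] = 5.1×10⁻¹¹ / (3.9×10⁻³)^2 = 3.4×10⁻⁶
[Mg²⁺] = 3.4×10⁻⁶ M

3.4×10⁻⁶ M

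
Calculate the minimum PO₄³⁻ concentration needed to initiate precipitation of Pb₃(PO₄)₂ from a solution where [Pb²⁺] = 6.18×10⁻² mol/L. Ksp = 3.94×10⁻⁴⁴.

A salt starts to precipitate once the ion product Q reaches its Ksp.
Pb₃(PO₄)₂(s) ⇌ 3 Pb²⁺(aq) + 2 PO₄³⁻(aq)
Ksp = [Pb²⁺]^3[PO₄³⁻]^2 = [PO₄³⁻]^2(6.18×10⁻²)^3
[PO₄³⁻]^2 = 3.94×10⁻⁴⁴ / (6.18×10⁻²)^3 = 1.67×10⁻⁴⁰
[PO₄³⁻] = 1.29×10⁻²⁰ mol/L

1.29×10⁻²⁰ M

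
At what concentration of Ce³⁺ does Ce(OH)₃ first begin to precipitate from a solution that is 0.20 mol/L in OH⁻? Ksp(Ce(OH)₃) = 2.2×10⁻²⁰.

Precipitation of each salt begins when its ion product equals Ksp.
Ce(OH)₃(s) ⇌ Ce³⁺(aq) + 3 OH⁻(aq)
Ksp = [Ce³⁺][OH⁻]^3 = [Ce³⁺](0.20)^3
[Ce³⁺] = 2.2×10⁻²⁰ / (0.20)^3 = 2.8×10⁻¹⁸
[Ce³⁺] = 2.8×10⁻¹⁸ mol/L

2.8×10⁻¹⁸ M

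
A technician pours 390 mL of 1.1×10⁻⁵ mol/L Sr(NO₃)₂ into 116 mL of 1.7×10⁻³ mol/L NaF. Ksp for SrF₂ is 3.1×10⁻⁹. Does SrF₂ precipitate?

Total volume after mixing = 390 + 116 = 506 mL.
[Sr²⁺] = (1.1×10⁻⁵)(390)/506 = 8.5×10⁻⁶ mol/L
[F⁻] = (1.7×10⁻³)(116)/506 = 3.9×10⁻⁴ mol/L
Q = [Sr²⁺][F⁻]^2 = 1.3×10⁻¹²
Since Q (1.3×10⁻¹²) is less than Ksp (3.1×10⁻⁹), no SrF₂ precipitates.

No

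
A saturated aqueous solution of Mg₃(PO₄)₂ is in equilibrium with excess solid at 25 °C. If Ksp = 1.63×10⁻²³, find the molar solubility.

Mg₃(PO₄)₂(s) ⇌ 3 Mg²⁺(aq) + 2 PO₄³⁻(aq)
Let s be the molar solubility. Then [Mg²⁺] = 3s and [PO₄³⁻] = 2s.
Ksp = [Mg²⁺]^3[PO₄³⁻]^2 = (3s)^3 · (2s)^2 = 108s^5
108s^5 = 1.63×10⁻²³  ⇒  s^5 = 1.51×10⁻²⁵
s = 1.09×10⁻⁵ M

1.09×10⁻⁵ M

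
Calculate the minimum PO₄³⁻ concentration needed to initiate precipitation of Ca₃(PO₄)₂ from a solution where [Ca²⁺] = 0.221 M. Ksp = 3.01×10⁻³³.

Each salt precipitates once Q = Ksp for that salt.
Ca₃(PO₄)₂(s) ⇌ 3 Ca²⁺(aq) + 2 PO₄³⁻(aq)
Ksp = [Ca²⁺]^3[PO₄³⁻]^2 = [PO₄³⁻]^2(0.221)^3
[PO₄³⁻]^2 = 3.01×10⁻³³ / (0.221)^3 = 2.79×10⁻³¹
[PO₄³⁻] = 5.28×10⁻¹⁶ M

5.28×10⁻¹⁶ M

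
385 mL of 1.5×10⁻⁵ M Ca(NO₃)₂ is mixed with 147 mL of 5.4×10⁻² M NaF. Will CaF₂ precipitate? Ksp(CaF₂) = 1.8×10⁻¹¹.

After mixing, V = 385 mL + 147 mL = 532 mL.
[Ca²⁺] = (1.5×10⁻⁵)(385)/532 = 1.1×10⁻⁵ M
[F⁻] = (5.4×10⁻²)(147)/532 = 1.5×10⁻² M
Q = [Ca²⁺][F⁻]^2 = 2.4×10⁻⁹
Because Q > Ksp (2.4×10⁻⁹ vs 1.8×10⁻¹¹), a precipitate of CaF₂ forms.

Yes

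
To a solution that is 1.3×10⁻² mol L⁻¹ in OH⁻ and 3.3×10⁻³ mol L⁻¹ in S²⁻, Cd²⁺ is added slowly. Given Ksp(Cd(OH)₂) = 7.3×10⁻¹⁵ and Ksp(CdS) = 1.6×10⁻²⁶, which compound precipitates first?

CdS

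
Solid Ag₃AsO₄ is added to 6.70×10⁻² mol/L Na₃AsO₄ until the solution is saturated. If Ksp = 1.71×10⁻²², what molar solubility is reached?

4.56×10⁻⁸ M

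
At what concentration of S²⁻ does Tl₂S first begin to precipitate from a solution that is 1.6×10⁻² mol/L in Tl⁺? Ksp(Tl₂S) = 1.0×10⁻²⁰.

Precipitation of each salt begins when its ion product equals Ksp.
Tl₂S(s) ⇌ 2 Tl⁺(aq) + S²⁻(aq)
Ksp = [Tl⁺]^2[S²⁻] = [S²⁻](1.6×10⁻²)^2
[S²⁻] = 1.0×10⁻²⁰ / (1.6×10⁻²)^2 = 3.9×10⁻¹⁷
[S²⁻] = 3.9×10⁻¹⁷ mol/L

3.9×10⁻¹⁷ M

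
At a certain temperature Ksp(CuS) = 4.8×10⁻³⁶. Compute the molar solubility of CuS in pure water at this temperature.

2.2×10⁻¹⁸ M

CuS(s) ⇌ Cu²⁺(aq) + S²⁻(aq)
Let s be the molar solubility. Then [Cu²⁺] = s and [S²⁻] = s.
Ksp = [Cu²⁺][S²⁻] = s · s = s^2
s^2 = 4.8×10⁻³⁶
s = (4.8×10⁻³⁶)^(1/2) = 2.2×10⁻¹⁸ M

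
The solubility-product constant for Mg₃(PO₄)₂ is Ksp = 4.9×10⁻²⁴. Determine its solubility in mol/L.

Mg₃(PO₄)₂(s) ⇌ 3 Mg²⁺(aq) + 2 PO₄³⁻(aq)
If s mol/L of Mg₃(PO₄)₂ dissolves, [Mg²⁺] = 3s and [PO₄³⁻] = 2s.
Ksp = [Mg²⁺]^3[PO₄³⁻]^2 = (3s)^3 · (2s)^2 = 108s^5
108s^5 = 4.9×10⁻²⁴  ⇒  s^5 = 4.5×10⁻²⁶
Taking the 5th root, s = 8.5×10⁻⁶ mol L⁻¹.

8.5×10⁻⁶ M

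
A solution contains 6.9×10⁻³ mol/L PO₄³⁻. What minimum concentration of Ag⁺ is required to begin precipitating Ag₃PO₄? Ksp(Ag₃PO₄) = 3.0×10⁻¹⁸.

Precipitation begins when Q = Ksp.
Ag₃PO₄(s) ⇌ 3 Ag⁺(aq) + PO₄³⁻(aq)
Ksp = [Ag⁺]^3[PO₄³⁻] = [Ag⁺]^3(6.9×10⁻³)
[Ag⁺]^3 = 3.0×10⁻¹⁸ / (6.9×10⁻³) = 4.3×10⁻¹⁶
[Ag⁺] = 7.6×10⁻⁶ mol/L

7.6×10⁻⁶ M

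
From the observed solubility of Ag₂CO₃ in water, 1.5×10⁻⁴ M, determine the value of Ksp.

Ag₂CO₃(s) ⇌ 2 Ag⁺(aq) + CO₃²⁻(aq)
Call the molar solubility s, so that [Ag⁺] = 2s and [CO₃²⁻] = s.
Ksp = [Ag⁺]^2[CO₃²⁻] = (2s)^2 · s = 4s^3
Ksp = 4 × (1.5×10⁻⁴)^3 = 1.4×10⁻¹¹

Ksp = 1.4×10⁻¹¹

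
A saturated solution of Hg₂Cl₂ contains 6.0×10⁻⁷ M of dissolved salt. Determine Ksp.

Hg₂Cl₂(s) ⇌ Hg₂²⁺(aq) + 2 Cl⁻(aq)
Let s be the molar solubility. Then [Hg₂²⁺] = s and [Cl⁻] = 2s.
Ksp = [Hg₂²⁺][Cl⁻]^2 = s · (2s)^2 = 4s^3
Ksp = 4 × (6.0×10⁻⁷)^3 = 8.6×10⁻¹⁹

Ksp = 8.6×10⁻¹⁹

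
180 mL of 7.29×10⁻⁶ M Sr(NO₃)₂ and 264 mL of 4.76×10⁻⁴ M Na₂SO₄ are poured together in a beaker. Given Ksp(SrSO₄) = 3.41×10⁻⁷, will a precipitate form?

The combined volume is 444 mL.
[Sr²⁺] = (7.29×10⁻⁶)(180)/444 = 2.96×10⁻⁶ M
[SO₄²⁻] = (4.76×10⁻⁴)(264)/444 = 2.83×10⁻⁴ M
Q = [Sr²⁺][SO₄²⁻] = 8.36×10⁻¹⁰
Q < Ksp (8.36×10⁻¹⁰ vs 3.41×10⁻⁷); the solution remains unsaturated and no precipitate forms.

No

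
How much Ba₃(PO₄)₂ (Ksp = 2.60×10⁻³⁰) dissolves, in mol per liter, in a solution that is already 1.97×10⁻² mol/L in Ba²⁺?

2.92×10⁻¹³ M

Ba₃(PO₄)₂(s) ⇌ 3 Ba²⁺(aq) + 2 PO₄³⁻(aq)
With Ba²⁺ already at 1.97×10⁻² mol/L and s small, take [Ba²⁺] ≈ 1.97×10⁻² mol/L and [PO₄³⁻] = 2s.
Ksp = [Ba²⁺]^3[PO₄³⁻]^2 = (1.97×10⁻²)^3(2s)^2
(2s)^2 = 2.60×10⁻³⁰ / (1.97×10⁻²)^3 = 3.40×10⁻²⁵
s = 2.92×10⁻¹³ mol/L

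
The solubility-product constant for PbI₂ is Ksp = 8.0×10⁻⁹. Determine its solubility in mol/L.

1.3×10⁻³ M

PbI₂(s) ⇌ Pb²⁺(aq) + 2 I⁻(aq)
For each mole of PbI₂ that dissolves per liter, [Pb²⁺] = s and [I⁻] = 2s; let s denote this solubility.
Ksp = [Pb²⁺][I⁻]^2 = s · (2s)^2 = 4s^3
4s^3 = 8.0×10⁻⁹  ⇒  s^3 = 2.0×10⁻⁹
s = 1.3×10⁻³ M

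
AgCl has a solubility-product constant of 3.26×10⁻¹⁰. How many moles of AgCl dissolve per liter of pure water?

AgCl(s) ⇌ Ag⁺(aq) + Cl⁻(aq)
With molar solubility s: [Ag⁺] = s, [Cl⁻] = s.
Ksp = [Ag⁺][Cl⁻] = s · s = s^2
s^2 = 3.26×10⁻¹⁰
s = 1.81×10⁻⁵ M

1.81×10⁻⁵ M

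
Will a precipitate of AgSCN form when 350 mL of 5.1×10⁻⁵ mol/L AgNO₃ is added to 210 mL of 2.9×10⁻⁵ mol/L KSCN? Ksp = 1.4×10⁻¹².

Yes

Total volume after mixing = 350 + 210 = 560 mL.
[Ag⁺] = (5.1×10⁻⁵)(350)/560 = 3.2×10⁻⁵ mol/L
[SCN⁻] = (2.9×10⁻⁵)(210)/560 = 1.1×10⁻⁵ mol/L
Q = [Ag⁺][SCN⁻] = 3.5×10⁻¹⁰
Because Q > Ksp (3.5×10⁻¹⁰ vs 1.4×10⁻¹²), a precipitate of AgSCN forms.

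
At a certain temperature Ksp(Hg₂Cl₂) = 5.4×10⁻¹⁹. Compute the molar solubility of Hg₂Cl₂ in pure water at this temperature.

5.1×10⁻⁷ M

Hg₂Cl₂(s) ⇌ Hg₂²⁺(aq) + 2 Cl⁻(aq)
With molar solubility s: [Hg₂²⁺] = s, [Cl⁻] = 2s.
Ksp = [Hg₂²⁺][Cl⁻]^2 = s · (2s)^2 = 4s^3
4s^3 = 5.4×10⁻¹⁹  ⇒  s^3 = 1.4×10⁻¹⁹
Taking the 3rd root, s = 5.1×10⁻⁷ mol/L.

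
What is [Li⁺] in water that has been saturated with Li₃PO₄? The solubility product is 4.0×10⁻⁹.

1.0×10⁻² M

Li₃PO₄(s) ⇌ 3 Li⁺(aq) + PO₄³⁻(aq)
Let s be the molar solubility. Then [Li⁺] = 3s and [PO₄³⁻] = s.
Ksp = [Li⁺]^3[PO₄³⁻] = (3s)^3 · s = 27s^4 = 4.0×10⁻⁹
s = 3.5×10⁻³ mol L⁻¹
[Li⁺] = 3s = 1.0×10⁻² mol L⁻¹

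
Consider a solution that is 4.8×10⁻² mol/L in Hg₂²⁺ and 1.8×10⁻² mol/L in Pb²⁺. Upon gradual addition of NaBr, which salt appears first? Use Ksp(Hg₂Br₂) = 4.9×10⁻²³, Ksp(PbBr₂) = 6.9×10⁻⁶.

Precipitation begins when Q = Ksp.
For Hg₂Br₂: [Br⁻] = (Ksp/[Hg₂²⁺])^(1/2) = 3.2×10⁻¹¹ mol/L
For PbBr₂: [Br⁻] = (Ksp/[Pb²⁺])^(1/2) = 2.0×10⁻² mol/L
Hg₂Br₂ requires the lower [Br⁻], so it precipitates first.

Hg₂Br₂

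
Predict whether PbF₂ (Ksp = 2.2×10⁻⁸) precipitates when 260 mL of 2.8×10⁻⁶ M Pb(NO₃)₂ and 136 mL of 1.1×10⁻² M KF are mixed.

No

After mixing, V = 260 mL + 136 mL = 396 mL.
[Pb²⁺] = (2.8×10⁻⁶)(260)/396 = 1.8×10⁻⁶ M
[F⁻] = (1.1×10⁻²)(136)/396 = 3.8×10⁻³ M
Q = [Pb²⁺][F⁻]^2 = 2.6×10⁻¹¹
Since Q (2.6×10⁻¹¹) is less than Ksp (2.2×10⁻⁸), no PbF₂ precipitates.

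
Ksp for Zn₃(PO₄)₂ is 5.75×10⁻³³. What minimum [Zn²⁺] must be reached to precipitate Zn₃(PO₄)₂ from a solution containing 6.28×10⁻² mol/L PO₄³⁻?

1.13×10⁻¹⁰ M

Each salt precipitates once Q = Ksp for that salt.
Zn₃(PO₄)₂(s) ⇌ 3 Zn²⁺(aq) + 2 PO₄³⁻(aq)
Ksp = [Zn²⁺]^3[PO₄³⁻]^2 = [Zn²⁺]^3(6.28×10⁻²)^2
[Zn²⁺]^3 = 5.75×10⁻³³ / (6.28×10⁻²)^2 = 1.46×10⁻³⁰
[Zn²⁺] = 1.13×10⁻¹⁰ mol/L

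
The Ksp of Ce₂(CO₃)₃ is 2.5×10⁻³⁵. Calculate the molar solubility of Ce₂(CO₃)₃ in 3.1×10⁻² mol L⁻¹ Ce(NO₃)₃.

Ce₂(CO₃)₃(s) ⇌ 2 Ce³⁺(aq) + 3 CO₃²⁻(aq)
Let s be the solubility of Ce₂(CO₃)₃ here. The common ion gives [Ce³⁺] ≈ 3.1×10⁻² mol L⁻¹, and [CO₃²⁻] = 3s.
Ksp = [Ce³⁺]^2[CO₃²⁻]^3 = (3.1×10⁻²)^2(3s)^3
(3s)^3 = 2.5×10⁻³⁵ / (3.1×10⁻²)^2 = 2.6×10⁻³²
s = 9.9×10⁻¹² mol L⁻¹

9.9×10⁻¹² M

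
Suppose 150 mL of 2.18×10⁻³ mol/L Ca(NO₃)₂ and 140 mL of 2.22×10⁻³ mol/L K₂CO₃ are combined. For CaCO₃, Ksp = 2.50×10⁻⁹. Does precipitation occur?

Total volume after mixing = 150 + 140 = 290 mL.
[Ca²⁺] = (2.18×10⁻³)(150)/290 = 1.13×10⁻³ mol/L
[CO₃²⁻] = (2.22×10⁻³)(140)/290 = 1.07×10⁻³ mol/L
Q = [Ca²⁺][CO₃²⁻] = 1.21×10⁻⁶
Q = 1.21×10⁻⁶ > Ksp = 2.50×10⁻⁹, so the solution is supersaturated and CaCO₃ precipitates.

Yes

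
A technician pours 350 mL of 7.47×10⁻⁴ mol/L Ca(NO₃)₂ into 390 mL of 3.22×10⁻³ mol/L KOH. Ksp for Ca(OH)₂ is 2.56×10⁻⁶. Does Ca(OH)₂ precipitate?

After mixing, V = 350 mL + 390 mL = 740 mL.
[Ca²⁺] = (7.47×10⁻⁴)(350)/740 = 3.53×10⁻⁴ mol/L
[OH⁻] = (3.22×10⁻³)(390)/740 = 1.70×10⁻³ mol/L
Q = [Ca²⁺][OH⁻]^2 = 1.02×10⁻⁹
Q < Ksp (1.02×10⁻⁹ vs 2.56×10⁻⁶); the solution remains unsaturated and no precipitate forms.

No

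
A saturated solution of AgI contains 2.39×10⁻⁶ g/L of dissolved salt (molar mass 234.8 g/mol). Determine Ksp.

Ksp = 1.04×10⁻¹⁶

s = (2.39×10⁻⁶ g L⁻¹)/(234.8 g mol⁻¹) = 1.0179×10⁻⁸ M
AgI(s) ⇌ Ag⁺(aq) + I⁻(aq)
Let s be the molar solubility. Then [Ag⁺] = s and [I⁻] = s.
Ksp = [Ag⁺][I⁻] = s · s = s^2
Ksp = (1.0179×10⁻⁸)^2 = 1.04×10⁻¹⁶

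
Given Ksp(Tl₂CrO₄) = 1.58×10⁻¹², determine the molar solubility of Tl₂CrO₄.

Tl₂CrO₄(s) ⇌ 2 Tl⁺(aq) + CrO₄²⁻(aq)
Call the molar solubility s, so that [Tl⁺] = 2s and [CrO₄²⁻] = s.
Ksp = [Tl⁺]^2[CrO₄²⁻] = (2s)^2 · s = 4s^3
4s^3 = 1.58×10⁻¹²  ⇒  s^3 = 3.95×10⁻¹³
s = 7.34×10⁻⁵ mol L⁻¹

7.34×10⁻⁵ M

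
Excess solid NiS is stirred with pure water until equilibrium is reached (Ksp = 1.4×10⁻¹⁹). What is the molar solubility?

3.7×10⁻¹⁰ M

NiS(s) ⇌ Ni²⁺(aq) + S²⁻(aq)
Call the molar solubility s, so that [Ni²⁺] = s and [S²⁻] = s.
Ksp = [Ni²⁺][S²⁻] = s · s = s^2
s^2 = 1.4×10⁻¹⁹
s = (1.4×10⁻¹⁹)^(1/2) = 3.7×10⁻¹⁰ mol L⁻¹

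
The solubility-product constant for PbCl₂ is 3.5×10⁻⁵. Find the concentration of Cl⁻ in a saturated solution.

4.1×10⁻² M

PbCl₂(s) ⇌ Pb²⁺(aq) + 2 Cl⁻(aq)
Let s be the molar solubility. Then [Pb²⁺] = s and [Cl⁻] = 2s.
Ksp = [Pb²⁺][Cl⁻]^2 = s · (2s)^2 = 4s^3 = 3.5×10⁻⁵
s = 2.1×10⁻² mol L⁻¹
[Cl⁻] = 2s = 4.1×10⁻² mol L⁻¹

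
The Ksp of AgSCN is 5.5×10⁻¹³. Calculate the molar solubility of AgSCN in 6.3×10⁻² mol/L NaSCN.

8.7×10⁻¹² M

AgSCN(s) ⇌ Ag⁺(aq) + SCN⁻(aq)
SCN⁻ is already present at 6.3×10⁻² mol/L. If s mol/L of AgSCN dissolves, [Ag⁺] = s while [SCN⁻] ≈ 6.3×10⁻² mol/L.
Ksp = [Ag⁺][SCN⁻] = s(6.3×10⁻²)
s = 5.5×10⁻¹³ / (6.3×10⁻²) = 8.7×10⁻¹²
s = 8.7×10⁻¹² mol/L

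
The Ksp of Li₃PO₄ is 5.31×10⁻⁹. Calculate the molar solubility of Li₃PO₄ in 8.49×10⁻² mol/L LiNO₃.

Li₃PO₄(s) ⇌ 3 Li⁺(aq) + PO₄³⁻(aq)
With Li⁺ already at 8.49×10⁻² mol/L and s small, take [Li⁺] ≈ 8.49×10⁻² mol/L and [PO₄³⁻] = s.
Ksp = [Li⁺]^3[PO₄³⁻] = (8.49×10⁻²)^3s
s = 5.31×10⁻⁹ / (8.49×10⁻²)^3 = 8.68×10⁻⁶
s = 8.68×10⁻⁶ mol/L

8.68×10⁻⁶ M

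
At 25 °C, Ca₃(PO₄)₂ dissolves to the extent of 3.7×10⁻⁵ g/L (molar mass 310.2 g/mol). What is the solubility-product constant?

Ksp = 2.6×10⁻³³

Convert to molarity: s = 3.7×10⁻⁵ / 310.2 = 1.193×10⁻⁷ mol/L
Ca₃(PO₄)₂(s) ⇌ 3 Ca²⁺(aq) + 2 PO₄³⁻(aq)
If s mol/L of Ca₃(PO₄)₂ dissolves, [Ca²⁺] = 3s and [PO₄³⁻] = 2s.
Ksp = [Ca²⁺]^3[PO₄³⁻]^2 = (3s)^3 · (2s)^2 = 108s^5
Ksp = 108 × (1.193×10⁻⁷)^5 = 2.6×10⁻³³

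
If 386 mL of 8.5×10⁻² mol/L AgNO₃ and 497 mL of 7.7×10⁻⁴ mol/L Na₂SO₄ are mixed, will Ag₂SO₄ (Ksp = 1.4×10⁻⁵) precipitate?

No

After mixing, V = 386 mL + 497 mL = 883 mL.
[Ag⁺] = (8.5×10⁻²)(386)/883 = 3.7×10⁻² mol/L
[SO₄²⁻] = (7.7×10⁻⁴)(497)/883 = 4.3×10⁻⁴ mol/L
Q = [Ag⁺]^2[SO₄²⁻] = 6.0×10⁻⁷
Q < Ksp (6.0×10⁻⁷ vs 1.4×10⁻⁵); the solution remains unsaturated and no precipitate forms.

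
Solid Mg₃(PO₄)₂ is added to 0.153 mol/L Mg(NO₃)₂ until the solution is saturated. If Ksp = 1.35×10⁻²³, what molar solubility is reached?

Mg₃(PO₄)₂(s) ⇌ 3 Mg²⁺(aq) + 2 PO₄³⁻(aq)
Mg²⁺ is already present at 0.153 mol/L. If s mol/L of Mg₃(PO₄)₂ dissolves, [PO₄³⁻] = 2s while [Mg²⁺] ≈ 0.153 mol/L.
Ksp = [Mg²⁺]^3[PO₄³⁻]^2 = (0.153)^3(2s)^2
(2s)^2 = 1.35×10⁻²³ / (0.153)^3 = 3.77×10⁻²¹
s = 3.07×10⁻¹¹ mol/L

3.07×10⁻¹¹ M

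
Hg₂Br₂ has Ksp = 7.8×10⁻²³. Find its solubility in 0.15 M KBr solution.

3.5×10⁻²¹ M

Hg₂Br₂(s) ⇌ Hg₂²⁺(aq) + 2 Br⁻(aq)
With Br⁻ already at 0.15 M and s small, take [Br⁻] ≈ 0.15 M and [Hg₂²⁺] = s.
Ksp = [Hg₂²⁺][Br⁻]^2 = s(0.15)^2
s = 7.8×10⁻²³ / (0.15)^2 = 3.5×10⁻²¹
s = 3.5×10⁻²¹ M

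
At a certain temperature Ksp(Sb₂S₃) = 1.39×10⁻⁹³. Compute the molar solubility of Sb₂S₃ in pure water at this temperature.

1.05×10⁻¹⁹ M

Sb₂S₃(s) ⇌ 2 Sb³⁺(aq) + 3 S²⁻(aq)
Call the molar solubility s, so that [Sb³⁺] = 2s and [S²⁻] = 3s.
Ksp = [Sb³⁺]^2[S²⁻]^3 = (2s)^2 · (3s)^3 = 108s^5
108s^5 = 1.39×10⁻⁹³  ⇒  s^5 = 1.29×10⁻⁹⁵
Taking the 5th root, s = 1.05×10⁻¹⁹ M.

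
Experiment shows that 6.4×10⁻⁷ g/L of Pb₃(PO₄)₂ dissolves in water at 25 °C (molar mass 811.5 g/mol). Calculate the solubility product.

s = (6.4×10⁻⁷ g L⁻¹)/(811.5 g mol⁻¹) = 7.887×10⁻¹⁰ M
Pb₃(PO₄)₂(s) ⇌ 3 Pb²⁺(aq) + 2 PO₄³⁻(aq)
If s mol/L of Pb₃(PO₄)₂ dissolves, [Pb²⁺] = 3s and [PO₄³⁻] = 2s.
Ksp = [Pb²⁺]^3[PO₄³⁻]^2 = (3s)^3 · (2s)^2 = 108s^5
Ksp = 108 × (7.887×10⁻¹⁰)^5 = 3.3×10⁻⁴⁴

Ksp = 3.3×10⁻⁴⁴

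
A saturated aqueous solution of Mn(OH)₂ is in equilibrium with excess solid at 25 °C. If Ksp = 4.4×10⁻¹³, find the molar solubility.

4.8×10⁻⁵ M

Mn(OH)₂(s) ⇌ Mn²⁺(aq) + 2 OH⁻(aq)
Call the molar solubility s, so that [Mn²⁺] = s and [OH⁻] = 2s.
Ksp = [Mn²⁺][OH⁻]^2 = s · (2s)^2 = 4s^3
4s^3 = 4.4×10⁻¹³  ⇒  s^3 = 1.1×10⁻¹³
s = 4.8×10⁻⁵ mol/L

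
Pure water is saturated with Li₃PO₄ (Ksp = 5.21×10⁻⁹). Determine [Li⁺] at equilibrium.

1.12×10⁻² M

Li₃PO₄(s) ⇌ 3 Li⁺(aq) + PO₄³⁻(aq)
For each mole of Li₃PO₄ that dissolves per liter, [Li⁺] = 3s and [PO₄³⁻] = s; let s denote this solubility.
Ksp = [Li⁺]^3[PO₄³⁻] = (3s)^3 · s = 27s^4 = 5.21×10⁻⁹
s = 3.73×10⁻³ M
[Li⁺] = 3s = 1.12×10⁻² M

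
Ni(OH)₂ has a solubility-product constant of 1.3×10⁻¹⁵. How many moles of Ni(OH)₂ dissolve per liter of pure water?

Ni(OH)₂(s) ⇌ Ni²⁺(aq) + 2 OH⁻(aq)
If s mol/L of Ni(OH)₂ dissolves, [Ni²⁺] = s and [OH⁻] = 2s.
Ksp = [Ni²⁺][OH⁻]^2 = s · (2s)^2 = 4s^3
4s^3 = 1.3×10⁻¹⁵  ⇒  s^3 = 3.3×10⁻¹⁶
Taking the 3rd root, s = 6.9×10⁻⁶ mol/L.

6.9×10⁻⁶ M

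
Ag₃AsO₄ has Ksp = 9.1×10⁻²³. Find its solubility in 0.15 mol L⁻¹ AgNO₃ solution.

2.7×10⁻²⁰ M

Ag₃AsO₄(s) ⇌ 3 Ag⁺(aq) + AsO₄³⁻(aq)
Let s be the solubility of Ag₃AsO₄ here. The common ion gives [Ag⁺] ≈ 0.15 mol L⁻¹, and [AsO₄³⁻] = s.
Ksp = [Ag⁺]^3[AsO₄³⁻] = (0.15)^3s
s = 9.1×10⁻²³ / (0.15)^3 = 2.7×10⁻²⁰
s = 2.7×10⁻²⁰ mol L⁻¹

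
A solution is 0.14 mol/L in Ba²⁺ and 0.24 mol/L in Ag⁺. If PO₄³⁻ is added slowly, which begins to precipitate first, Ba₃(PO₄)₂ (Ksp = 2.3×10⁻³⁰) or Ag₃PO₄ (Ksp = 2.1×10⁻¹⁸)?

Ag₃PO₄

The threshold for precipitation is Q = Ksp.
For Ba₃(PO₄)₂: [PO₄³⁻] = (Ksp/[Ba²⁺]^3)^(1/2) = 2.9×10⁻¹⁴ mol/L
For Ag₃PO₄: [PO₄³⁻] = (Ksp/[Ag⁺]^3) = 1.5×10⁻¹⁶ mol/L
Ag₃PO₄ requires the lower [PO₄³⁻], so it precipitates first.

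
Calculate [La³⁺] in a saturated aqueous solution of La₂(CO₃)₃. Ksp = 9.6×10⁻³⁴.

La₂(CO₃)₃(s) ⇌ 2 La³⁺(aq) + 3 CO₃²⁻(aq)
Let s be the molar solubility. Then [La³⁺] = 2s and [CO₃²⁻] = 3s.
Ksp = [La³⁺]^2[CO₃²⁻]^3 = (2s)^2 · (3s)^3 = 108s^5 = 9.6×10⁻³⁴
s = 9.8×10⁻⁸ mol/L
[La³⁺] = 2s = 2.0×10⁻⁷ mol/L

2.0×10⁻⁷ M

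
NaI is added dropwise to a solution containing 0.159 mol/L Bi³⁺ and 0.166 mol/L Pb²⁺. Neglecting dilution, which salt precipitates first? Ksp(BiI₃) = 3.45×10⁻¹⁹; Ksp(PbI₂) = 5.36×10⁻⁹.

BiI₃

Each salt precipitates once Q = Ksp for that salt.
For BiI₃: [I⁻] = (Ksp/[Bi³⁺])^(1/3) = 1.29×10⁻⁶ mol/L
For PbI₂: [I⁻] = (Ksp/[Pb²⁺])^(1/2) = 1.80×10⁻⁴ mol/L
Since BiI₃ needs less I⁻ to reach saturation, it precipitates first.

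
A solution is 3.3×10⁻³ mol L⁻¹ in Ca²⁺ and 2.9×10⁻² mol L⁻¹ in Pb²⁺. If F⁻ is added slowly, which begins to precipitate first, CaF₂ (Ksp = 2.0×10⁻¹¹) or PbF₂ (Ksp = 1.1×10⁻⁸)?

Precipitation begins when Q = Ksp.
For CaF₂: [F⁻] = (Ksp/[Ca²⁺])^(1/2) = 7.8×10⁻⁵ mol L⁻¹
For PbF₂: [F⁻] = (Ksp/[Pb²⁺])^(1/2) = 6.2×10⁻⁴ mol L⁻¹
The smaller threshold [F⁻] is reached first, so CaF₂ precipitates first.

CaF₂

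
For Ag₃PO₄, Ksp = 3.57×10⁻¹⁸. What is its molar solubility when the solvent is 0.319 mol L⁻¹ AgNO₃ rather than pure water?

Ag₃PO₄(s) ⇌ 3 Ag⁺(aq) + PO₄³⁻(aq)
Ag⁺ is already present at 0.319 mol L⁻¹. If s mol/L of Ag₃PO₄ dissolves, [PO₄³⁻] = s while [Ag⁺] ≈ 0.319 mol L⁻¹.
Ksp = [Ag⁺]^3[PO₄³⁻] = (0.319)^3s
s = 3.57×10⁻¹⁸ / (0.319)^3 = 1.10×10⁻¹⁶
s = 1.10×10⁻¹⁶ mol L⁻¹

1.10×10⁻¹⁶ M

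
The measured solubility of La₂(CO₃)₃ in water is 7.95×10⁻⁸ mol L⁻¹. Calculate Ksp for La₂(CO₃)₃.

Ksp = 3.43×10⁻³⁴

La₂(CO₃)₃(s) ⇌ 2 La³⁺(aq) + 3 CO₃²⁻(aq)
If s mol/L of La₂(CO₃)₃ dissolves, [La³⁺] = 2s and [CO₃²⁻] = 3s.
Ksp = [La³⁺]^2[CO₃²⁻]^3 = (2s)^2 · (3s)^3 = 108s^5
Ksp = 108 × (7.95×10⁻⁸)^5 = 3.43×10⁻³⁴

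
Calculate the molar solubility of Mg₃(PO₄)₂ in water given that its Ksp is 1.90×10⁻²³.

1.12×10⁻⁵ M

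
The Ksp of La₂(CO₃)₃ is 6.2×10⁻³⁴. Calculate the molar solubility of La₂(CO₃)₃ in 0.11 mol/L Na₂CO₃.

La₂(CO₃)₃(s) ⇌ 2 La³⁺(aq) + 3 CO₃²⁻(aq)
The solution already contains CO₃²⁻ at 0.11 mol/L. Let s be the molar solubility of La₂(CO₃)₃.
[CO₃²⁻] ≈ 0.11 mol/L (common ion dominates); [La³⁺] = 2s.
Ksp = [La³⁺]^2[CO₃²⁻]^3 = (2s)^2(0.11)^3
(2s)^2 = 6.2×10⁻³⁴ / (0.11)^3 = 4.7×10⁻³¹
s = 3.4×10⁻¹⁶ mol/L

3.4×10⁻¹⁶ M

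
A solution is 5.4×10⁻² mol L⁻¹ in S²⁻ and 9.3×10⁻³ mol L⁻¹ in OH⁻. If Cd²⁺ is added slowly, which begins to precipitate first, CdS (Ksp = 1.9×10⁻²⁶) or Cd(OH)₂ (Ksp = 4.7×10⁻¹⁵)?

Precipitation begins when Q = Ksp.
For CdS: [Cd²⁺] = (Ksp/[S²⁻]) = 3.5×10⁻²⁵ mol L⁻¹
For Cd(OH)₂: [Cd²⁺] = (Ksp/[OH⁻]^2) = 5.4×10⁻¹¹ mol L⁻¹
CdS requires the lower [Cd²⁺], so it precipitates first.

CdS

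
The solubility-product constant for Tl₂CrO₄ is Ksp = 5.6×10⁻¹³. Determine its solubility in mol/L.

Tl₂CrO₄(s) ⇌ 2 Tl⁺(aq) + CrO₄²⁻(aq)
For each mole of Tl₂CrO₄ that dissolves per liter, [Tl⁺] = 2s and [CrO₄²⁻] = s; let s denote this solubility.
Ksp = [Tl⁺]^2[CrO₄²⁻] = (2s)^2 · s = 4s^3
4s^3 = 5.6×10⁻¹³  ⇒  s^3 = 1.4×10⁻¹³
s = (1.4×10⁻¹³)^(1/3) = 5.2×10⁻⁵ mol/L

5.2×10⁻⁵ M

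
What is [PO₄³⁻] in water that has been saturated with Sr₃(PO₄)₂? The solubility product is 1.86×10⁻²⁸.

2.23×10⁻⁶ M

Sr₃(PO₄)₂(s) ⇌ 3 Sr²⁺(aq) + 2 PO₄³⁻(aq)
With molar solubility s: [Sr²⁺] = 3s, [PO₄³⁻] = 2s.
Ksp = [Sr²⁺]^3[PO₄³⁻]^2 = (3s)^3 · (2s)^2 = 108s^5 = 1.86×10⁻²⁸
s = 1.11×10⁻⁶ mol L⁻¹
[PO₄³⁻] = 2s = 2.23×10⁻⁶ mol L⁻¹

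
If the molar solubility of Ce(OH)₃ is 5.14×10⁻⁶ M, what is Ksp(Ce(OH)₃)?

Ksp = 1.88×10⁻²⁰

Ce(OH)₃(s) ⇌ Ce³⁺(aq) + 3 OH⁻(aq)
With molar solubility s: [Ce³⁺] = s, [OH⁻] = 3s.
Ksp = [Ce³⁺][OH⁻]^3 = s · (3s)^3 = 27s^4
Ksp = 27 × (5.14×10⁻⁶)^4 = 1.88×10⁻²⁰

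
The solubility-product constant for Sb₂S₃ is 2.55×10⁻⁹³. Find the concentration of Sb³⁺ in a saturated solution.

2.37×10⁻¹⁹ M

Sb₂S₃(s) ⇌ 2 Sb³⁺(aq) + 3 S²⁻(aq)
With molar solubility s: [Sb³⁺] = 2s, [S²⁻] = 3s.
Ksp = [Sb³⁺]^2[S²⁻]^3 = (2s)^2 · (3s)^3 = 108s^5 = 2.55×10⁻⁹³
s = 1.19×10⁻¹⁹ mol L⁻¹
[Sb³⁺] = 2s = 2.37×10⁻¹⁹ mol L⁻¹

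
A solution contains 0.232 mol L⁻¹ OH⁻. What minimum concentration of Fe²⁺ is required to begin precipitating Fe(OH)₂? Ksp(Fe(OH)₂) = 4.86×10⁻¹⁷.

9.03×10⁻¹⁶ M

Precipitation of each salt begins when its ion product equals Ksp.
Fe(OH)₂(s) ⇌ Fe²⁺(aq) + 2 OH⁻(aq)
Ksp = [Fe²⁺][OH⁻]^2 = [Fe²⁺](0.232)^2
[Fe²⁺] = 4.86×10⁻¹⁷ / (0.232)^2 = 9.03×10⁻¹⁶
[Fe²⁺] = 9.03×10⁻¹⁶ mol L⁻¹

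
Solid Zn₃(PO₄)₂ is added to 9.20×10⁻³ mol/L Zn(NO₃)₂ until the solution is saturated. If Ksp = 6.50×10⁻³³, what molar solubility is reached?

4.57×10⁻¹⁴ M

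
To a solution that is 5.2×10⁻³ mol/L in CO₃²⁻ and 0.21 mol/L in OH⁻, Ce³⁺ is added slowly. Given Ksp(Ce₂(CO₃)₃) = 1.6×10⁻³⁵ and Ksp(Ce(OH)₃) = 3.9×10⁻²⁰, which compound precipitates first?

Ce(OH)₃

Each salt precipitates once Q = Ksp for that salt.
For Ce₂(CO₃)₃: [Ce³⁺] = (Ksp/[CO₃²⁻]^3)^(1/2) = 1.1×10⁻¹⁴ mol/L
For Ce(OH)₃: [Ce³⁺] = (Ksp/[OH⁻]^3) = 4.2×10⁻¹⁸ mol/L
The smaller threshold [Ce³⁺] is reached first, so Ce(OH)₃ precipitates first.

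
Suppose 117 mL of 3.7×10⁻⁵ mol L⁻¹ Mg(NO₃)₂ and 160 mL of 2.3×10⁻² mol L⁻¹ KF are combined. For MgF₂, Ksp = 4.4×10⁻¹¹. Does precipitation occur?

The combined volume is 277 mL.
[Mg²⁺] = (3.7×10⁻⁵)(117)/277 = 1.6×10⁻⁵ mol L⁻¹
[F⁻] = (2.3×10⁻²)(160)/277 = 1.3×10⁻² mol L⁻¹
Q = [Mg²⁺][F⁻]^2 = 2.8×10⁻⁹
Q = 2.8×10⁻⁹ > Ksp = 4.4×10⁻¹¹, so the solution is supersaturated and MgF₂ precipitates.

Yes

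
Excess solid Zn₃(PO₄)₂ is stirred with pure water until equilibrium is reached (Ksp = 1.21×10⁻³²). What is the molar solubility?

1.62×10⁻⁷ M

Zn₃(PO₄)₂(s) ⇌ 3 Zn²⁺(aq) + 2 PO₄³⁻(aq)
Let s be the molar solubility. Then [Zn²⁺] = 3s and [PO₄³⁻] = 2s.
Ksp = [Zn²⁺]^3[PO₄³⁻]^2 = (3s)^3 · (2s)^2 = 108s^5
108s^5 = 1.21×10⁻³²  ⇒  s^5 = 1.12×10⁻³⁴
s = (1.12×10⁻³⁴)^(1/5) = 1.62×10⁻⁷ M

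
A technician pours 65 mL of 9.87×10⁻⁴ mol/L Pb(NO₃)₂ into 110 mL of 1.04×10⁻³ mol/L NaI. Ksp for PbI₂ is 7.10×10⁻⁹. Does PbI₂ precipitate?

No

The combined volume is 175 mL.
[Pb²⁺] = (9.87×10⁻⁴)(65)/175 = 3.67×10⁻⁴ mol/L
[I⁻] = (1.04×10⁻³)(110)/175 = 6.54×10⁻⁴ mol/L
Q = [Pb²⁺][I⁻]^2 = 1.57×10⁻¹⁰
Q = 1.57×10⁻¹⁰ < Ksp = 7.10×10⁻⁹, so the solution is unsaturated and no precipitate forms.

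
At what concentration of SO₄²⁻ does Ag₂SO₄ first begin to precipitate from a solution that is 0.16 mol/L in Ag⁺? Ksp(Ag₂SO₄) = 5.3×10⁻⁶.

2.1×10⁻⁴ M

A salt starts to precipitate once the ion product Q reaches its Ksp.
Ag₂SO₄(s) ⇌ 2 Ag⁺(aq) + SO₄²⁻(aq)
Ksp = [Ag⁺]^2[SO₄²⁻] = [SO₄²⁻](0.16)^2
[SO₄²⁻] = 5.3×10⁻⁶ / (0.16)^2 = 2.1×10⁻⁴
[SO₄²⁻] = 2.1×10⁻⁴ mol/L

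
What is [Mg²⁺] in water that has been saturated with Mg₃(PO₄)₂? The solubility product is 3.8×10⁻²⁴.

Mg₃(PO₄)₂(s) ⇌ 3 Mg²⁺(aq) + 2 PO₄³⁻(aq)
Call the molar solubility s, so that [Mg²⁺] = 3s and [PO₄³⁻] = 2s.
Ksp = [Mg²⁺]^3[PO₄³⁻]^2 = (3s)^3 · (2s)^2 = 108s^5 = 3.8×10⁻²⁴
s = 8.1×10⁻⁶ mol L⁻¹
[Mg²⁺] = 3s = 2.4×10⁻⁵ mol L⁻¹

2.4×10⁻⁵ M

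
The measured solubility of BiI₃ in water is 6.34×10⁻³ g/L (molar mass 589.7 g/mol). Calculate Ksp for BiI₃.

Ksp = 3.61×10⁻¹⁹

Molar solubility s = (6.34×10⁻³ g/L) / (589.7 g/mol) = 1.0751×10⁻⁵ mol/L
BiI₃(s) ⇌ Bi³⁺(aq) + 3 I⁻(aq)
If s mol/L of BiI₃ dissolves, [Bi³⁺] = s and [I⁻] = 3s.
Ksp = [Bi³⁺][I⁻]^3 = s · (3s)^3 = 27s^4
Ksp = 27 × (1.0751×10⁻⁵)^4 = 3.61×10⁻¹⁹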